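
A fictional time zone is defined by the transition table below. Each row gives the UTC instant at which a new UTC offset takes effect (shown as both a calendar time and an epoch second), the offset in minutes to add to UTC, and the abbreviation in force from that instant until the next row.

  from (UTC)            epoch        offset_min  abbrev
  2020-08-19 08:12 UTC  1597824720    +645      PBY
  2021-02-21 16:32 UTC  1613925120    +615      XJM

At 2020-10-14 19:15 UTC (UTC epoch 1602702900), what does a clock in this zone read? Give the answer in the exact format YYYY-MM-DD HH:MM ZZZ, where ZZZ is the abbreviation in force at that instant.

Query: 2020-10-14 19:15 UTC
Rule 1/2 (PBY, +10:45): 2020-08-19 08:12 UTC ≤ query < 2021-02-21 16:32 UTC
19·60 + 15 + 645 = 1800 min
1800 = 1·1440 + 360; 360 = 6·60 + 0 → 06:00, 2020-10-14 + 1 day = 2020-10-15
→ 2020-10-15 06:00 PBY

2020-10-15 06:00 PBY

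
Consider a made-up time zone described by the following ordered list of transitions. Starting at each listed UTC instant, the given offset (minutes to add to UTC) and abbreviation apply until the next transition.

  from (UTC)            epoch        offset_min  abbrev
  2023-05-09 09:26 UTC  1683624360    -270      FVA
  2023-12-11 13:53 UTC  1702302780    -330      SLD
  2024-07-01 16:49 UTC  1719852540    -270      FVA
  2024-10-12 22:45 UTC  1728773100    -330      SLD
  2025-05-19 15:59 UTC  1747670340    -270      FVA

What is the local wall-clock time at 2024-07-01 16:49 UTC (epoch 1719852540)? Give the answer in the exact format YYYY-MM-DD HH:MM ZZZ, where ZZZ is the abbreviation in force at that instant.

2024-07-01 12:19 FVA

Query: 2024-07-01 16:49 UTC
Rule 3/5 (FVA, -04:30): 2024-07-01 16:49 UTC ≤ query < 2024-10-12 22:45 UTC
16·60 + 49 - 270 = 739 min
739 = 0·1440 + 739; 739 = 12·60 + 19 → 12:19, same day
→ 2024-07-01 12:19 FVA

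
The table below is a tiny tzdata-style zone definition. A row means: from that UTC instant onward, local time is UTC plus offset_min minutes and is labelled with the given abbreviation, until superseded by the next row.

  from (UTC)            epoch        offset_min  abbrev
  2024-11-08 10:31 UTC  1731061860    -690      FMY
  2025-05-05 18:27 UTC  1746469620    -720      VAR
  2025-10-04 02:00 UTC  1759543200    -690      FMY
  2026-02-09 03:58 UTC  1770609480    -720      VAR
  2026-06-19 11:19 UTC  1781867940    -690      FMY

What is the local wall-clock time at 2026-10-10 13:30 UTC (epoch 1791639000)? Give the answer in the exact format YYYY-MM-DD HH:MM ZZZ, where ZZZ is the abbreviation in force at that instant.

Query: 2026-10-10 13:30 UTC
Rule 5/5 (FMY, -11:30): 2026-06-19 11:19 UTC ≤ query < +∞
13·60 + 30 - 690 = 120 min
120 = 0·1440 + 120; 120 = 2·60 + 0 → 02:00, same day
→ 2026-10-10 02:00 FMY

2026-10-10 02:00 FMY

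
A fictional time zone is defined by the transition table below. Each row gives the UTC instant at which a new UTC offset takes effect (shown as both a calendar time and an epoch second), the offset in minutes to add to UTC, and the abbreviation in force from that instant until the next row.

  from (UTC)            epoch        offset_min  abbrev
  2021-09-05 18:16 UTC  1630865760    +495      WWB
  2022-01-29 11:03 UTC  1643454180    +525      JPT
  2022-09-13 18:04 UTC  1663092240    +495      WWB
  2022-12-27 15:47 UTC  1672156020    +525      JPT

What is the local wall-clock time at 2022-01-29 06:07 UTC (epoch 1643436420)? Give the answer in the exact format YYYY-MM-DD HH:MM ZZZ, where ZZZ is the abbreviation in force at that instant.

2022-01-29 14:22 WWB

Query: 2022-01-29 06:07 UTC
Rule 1/4 (WWB, +08:15): 2021-09-05 18:16 UTC ≤ query < 2022-01-29 11:03 UTC
6·60 + 7 + 495 = 862 min
862 = 0·1440 + 862; 862 = 14·60 + 22 → 14:22, same day
→ 2022-01-29 14:22 WWB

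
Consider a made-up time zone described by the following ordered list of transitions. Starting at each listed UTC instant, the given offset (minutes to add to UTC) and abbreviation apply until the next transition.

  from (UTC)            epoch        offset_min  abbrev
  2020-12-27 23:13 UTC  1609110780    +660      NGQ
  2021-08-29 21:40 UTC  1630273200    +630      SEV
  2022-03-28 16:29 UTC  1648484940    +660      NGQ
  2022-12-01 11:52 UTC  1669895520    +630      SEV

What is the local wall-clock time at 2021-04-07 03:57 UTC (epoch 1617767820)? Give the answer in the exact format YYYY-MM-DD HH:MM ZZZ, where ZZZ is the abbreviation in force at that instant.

Query: 2021-04-07 03:57 UTC
Rule 1/4 (NGQ, +11:00): 2020-12-27 23:13 UTC ≤ query < 2021-08-29 21:40 UTC
3·60 + 57 + 660 = 897 min
897 = 0·1440 + 897; 897 = 14·60 + 57 → 14:57, same day
→ 2021-04-07 14:57 NGQ

2021-04-07 14:57 NGQ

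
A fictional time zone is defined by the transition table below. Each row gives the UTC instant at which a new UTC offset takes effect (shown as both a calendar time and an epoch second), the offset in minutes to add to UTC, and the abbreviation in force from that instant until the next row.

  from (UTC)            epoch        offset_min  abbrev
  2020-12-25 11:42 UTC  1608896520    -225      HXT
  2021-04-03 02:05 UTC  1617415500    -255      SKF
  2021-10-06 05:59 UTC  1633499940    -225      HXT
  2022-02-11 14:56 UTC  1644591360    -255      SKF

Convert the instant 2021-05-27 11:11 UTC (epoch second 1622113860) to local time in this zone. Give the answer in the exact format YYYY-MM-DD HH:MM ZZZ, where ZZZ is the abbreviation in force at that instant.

Query: 2021-05-27 11:11 UTC
Rule 2/4 (SKF, -04:15): 2021-04-03 02:05 UTC ≤ query < 2021-10-06 05:59 UTC
11·60 + 11 - 255 = 416 min
416 = 0·1440 + 416; 416 = 6·60 + 56 → 06:56, same day
→ 2021-05-27 06:56 SKF

2021-05-27 06:56 SKF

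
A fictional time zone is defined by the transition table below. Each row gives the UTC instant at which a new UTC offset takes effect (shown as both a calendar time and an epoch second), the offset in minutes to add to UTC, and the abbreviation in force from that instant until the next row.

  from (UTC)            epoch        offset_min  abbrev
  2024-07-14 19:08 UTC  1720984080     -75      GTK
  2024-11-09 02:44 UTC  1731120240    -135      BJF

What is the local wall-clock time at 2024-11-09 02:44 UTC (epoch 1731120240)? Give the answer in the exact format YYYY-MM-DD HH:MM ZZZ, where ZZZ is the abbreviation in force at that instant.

Query: 2024-11-09 02:44 UTC
Rule 2/2 (BJF, -02:15): 2024-11-09 02:44 UTC ≤ query < +∞
2·60 + 44 - 135 = 29 min
29 = 0·1440 + 29; 29 = 0·60 + 29 → 00:29, same day
→ 2024-11-09 00:29 BJF

2024-11-09 00:29 BJF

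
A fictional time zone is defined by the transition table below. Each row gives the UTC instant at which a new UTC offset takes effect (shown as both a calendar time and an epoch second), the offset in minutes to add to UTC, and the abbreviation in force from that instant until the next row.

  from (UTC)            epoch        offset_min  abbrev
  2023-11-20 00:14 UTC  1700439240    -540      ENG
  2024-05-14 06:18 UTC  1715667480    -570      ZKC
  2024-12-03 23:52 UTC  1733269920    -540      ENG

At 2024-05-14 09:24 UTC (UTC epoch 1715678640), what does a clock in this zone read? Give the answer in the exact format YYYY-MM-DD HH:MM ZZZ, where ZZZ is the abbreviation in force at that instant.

Query: 2024-05-14 09:24 UTC
Rule 2/3 (ZKC, -09:30): 2024-05-14 06:18 UTC ≤ query < 2024-12-03 23:52 UTC
9·60 + 24 - 570 = -6 min
-6 = -1·1440 + 1434; 1434 = 23·60 + 54 → 23:54, 2024-05-14 - 1 day = 2024-05-13
→ 2024-05-13 23:54 ZKC

2024-05-13 23:54 ZKC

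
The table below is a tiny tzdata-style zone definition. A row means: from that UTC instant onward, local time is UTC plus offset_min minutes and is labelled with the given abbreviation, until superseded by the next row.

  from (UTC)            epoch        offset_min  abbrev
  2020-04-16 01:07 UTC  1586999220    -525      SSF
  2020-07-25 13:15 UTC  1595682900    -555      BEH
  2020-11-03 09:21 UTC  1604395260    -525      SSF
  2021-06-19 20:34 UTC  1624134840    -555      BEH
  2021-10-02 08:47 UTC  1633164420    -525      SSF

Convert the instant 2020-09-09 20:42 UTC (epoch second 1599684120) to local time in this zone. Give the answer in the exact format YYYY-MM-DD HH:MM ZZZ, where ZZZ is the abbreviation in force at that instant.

Query: 2020-09-09 20:42 UTC
Rule 2/5 (BEH, -09:15): 2020-07-25 13:15 UTC ≤ query < 2020-11-03 09:21 UTC
20·60 + 42 - 555 = 687 min
687 = 0·1440 + 687; 687 = 11·60 + 27 → 11:27, same day
→ 2020-09-09 11:27 BEH

2020-09-09 11:27 BEH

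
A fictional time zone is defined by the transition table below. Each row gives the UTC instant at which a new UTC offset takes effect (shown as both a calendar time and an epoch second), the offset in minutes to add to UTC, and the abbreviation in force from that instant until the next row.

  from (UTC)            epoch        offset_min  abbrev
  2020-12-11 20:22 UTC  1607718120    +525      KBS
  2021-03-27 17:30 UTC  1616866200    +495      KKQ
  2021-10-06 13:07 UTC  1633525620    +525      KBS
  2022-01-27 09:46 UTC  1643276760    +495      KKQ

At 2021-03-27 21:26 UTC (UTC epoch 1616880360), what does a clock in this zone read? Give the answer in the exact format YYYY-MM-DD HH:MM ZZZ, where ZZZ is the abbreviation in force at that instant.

2021-03-28 05:41 KKQ

Query: 2021-03-27 21:26 UTC
Rule 2/4 (KKQ, +08:15): 2021-03-27 17:30 UTC ≤ query < 2021-10-06 13:07 UTC
21·60 + 26 + 495 = 1781 min
1781 = 1·1440 + 341; 341 = 5·60 + 41 → 05:41, 2021-03-27 + 1 day = 2021-03-28
→ 2021-03-28 05:41 KKQ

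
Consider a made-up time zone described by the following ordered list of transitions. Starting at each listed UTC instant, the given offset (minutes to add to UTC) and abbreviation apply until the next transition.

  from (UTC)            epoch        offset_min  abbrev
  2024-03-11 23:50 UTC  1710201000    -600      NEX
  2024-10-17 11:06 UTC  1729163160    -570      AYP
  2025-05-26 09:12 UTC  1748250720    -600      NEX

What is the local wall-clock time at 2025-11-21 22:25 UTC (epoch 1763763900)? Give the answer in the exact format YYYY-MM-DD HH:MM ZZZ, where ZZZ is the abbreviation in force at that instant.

Query: 2025-11-21 22:25 UTC
Rule 3/3 (NEX, -10:00): 2025-05-26 09:12 UTC ≤ query < +∞
22·60 + 25 - 600 = 745 min
745 = 0·1440 + 745; 745 = 12·60 + 25 → 12:25, same day
→ 2025-11-21 12:25 NEX

2025-11-21 12:25 NEX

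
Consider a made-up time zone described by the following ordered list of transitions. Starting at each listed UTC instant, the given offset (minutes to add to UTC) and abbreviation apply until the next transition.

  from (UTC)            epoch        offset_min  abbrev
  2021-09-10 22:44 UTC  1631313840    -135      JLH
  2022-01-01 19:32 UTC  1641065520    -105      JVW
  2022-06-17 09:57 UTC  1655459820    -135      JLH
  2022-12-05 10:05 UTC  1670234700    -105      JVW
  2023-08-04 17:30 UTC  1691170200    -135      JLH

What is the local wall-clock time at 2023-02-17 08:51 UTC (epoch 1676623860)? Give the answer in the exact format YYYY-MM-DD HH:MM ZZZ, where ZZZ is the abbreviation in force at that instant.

2023-02-17 07:06 JVW

Query: 2023-02-17 08:51 UTC
Rule 4/5 (JVW, -01:45): 2022-12-05 10:05 UTC ≤ query < 2023-08-04 17:30 UTC
8·60 + 51 - 105 = 426 min
426 = 0·1440 + 426; 426 = 7·60 + 6 → 07:06, same day
→ 2023-02-17 07:06 JVW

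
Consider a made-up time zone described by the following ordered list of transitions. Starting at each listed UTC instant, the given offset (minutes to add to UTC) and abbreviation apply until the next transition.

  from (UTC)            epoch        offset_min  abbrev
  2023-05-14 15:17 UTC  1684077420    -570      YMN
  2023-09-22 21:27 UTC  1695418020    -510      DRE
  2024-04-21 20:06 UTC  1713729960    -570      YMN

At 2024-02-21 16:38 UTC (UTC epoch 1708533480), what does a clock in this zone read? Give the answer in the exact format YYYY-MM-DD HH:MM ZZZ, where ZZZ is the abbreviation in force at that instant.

2024-02-21 08:08 DRE

Query: 2024-02-21 16:38 UTC
Rule 2/3 (DRE, -08:30): 2023-09-22 21:27 UTC ≤ query < 2024-04-21 20:06 UTC
16·60 + 38 - 510 = 488 min
488 = 0·1440 + 488; 488 = 8·60 + 8 → 08:08, same day
→ 2024-02-21 08:08 DRE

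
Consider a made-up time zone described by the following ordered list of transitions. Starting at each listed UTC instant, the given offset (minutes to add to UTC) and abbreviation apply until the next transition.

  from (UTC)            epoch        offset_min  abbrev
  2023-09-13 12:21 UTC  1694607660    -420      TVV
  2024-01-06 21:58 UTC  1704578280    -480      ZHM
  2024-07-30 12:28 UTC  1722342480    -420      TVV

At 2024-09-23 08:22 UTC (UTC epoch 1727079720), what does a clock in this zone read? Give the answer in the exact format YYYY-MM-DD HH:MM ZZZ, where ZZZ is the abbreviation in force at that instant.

Query: 2024-09-23 08:22 UTC
Rule 3/3 (TVV, -07:00): 2024-07-30 12:28 UTC ≤ query < +∞
8·60 + 22 - 420 = 82 min
82 = 0·1440 + 82; 82 = 1·60 + 22 → 01:22, same day
→ 2024-09-23 01:22 TVV

2024-09-23 01:22 TVV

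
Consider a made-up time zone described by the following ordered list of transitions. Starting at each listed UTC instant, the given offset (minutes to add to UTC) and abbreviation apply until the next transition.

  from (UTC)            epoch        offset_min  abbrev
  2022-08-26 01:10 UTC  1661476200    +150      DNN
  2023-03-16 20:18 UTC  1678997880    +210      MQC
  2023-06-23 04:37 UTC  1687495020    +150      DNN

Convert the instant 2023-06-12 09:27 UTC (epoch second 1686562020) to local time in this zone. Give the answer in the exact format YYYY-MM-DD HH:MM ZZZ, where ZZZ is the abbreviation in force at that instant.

2023-06-12 12:57 MQC

Query: 2023-06-12 09:27 UTC
Rule 2/3 (MQC, +03:30): 2023-03-16 20:18 UTC ≤ query < 2023-06-23 04:37 UTC
9·60 + 27 + 210 = 777 min
777 = 0·1440 + 777; 777 = 12·60 + 57 → 12:57, same day
→ 2023-06-12 12:57 MQC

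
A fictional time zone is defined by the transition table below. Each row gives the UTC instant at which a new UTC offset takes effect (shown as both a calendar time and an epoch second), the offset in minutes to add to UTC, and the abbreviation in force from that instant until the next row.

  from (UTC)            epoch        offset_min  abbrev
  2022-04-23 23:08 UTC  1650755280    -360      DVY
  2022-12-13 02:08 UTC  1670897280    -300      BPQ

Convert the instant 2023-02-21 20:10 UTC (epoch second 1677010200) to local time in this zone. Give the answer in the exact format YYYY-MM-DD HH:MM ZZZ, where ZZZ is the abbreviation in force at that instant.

2023-02-21 15:10 BPQ

Query: 2023-02-21 20:10 UTC
Rule 2/2 (BPQ, -05:00): 2022-12-13 02:08 UTC ≤ query < +∞
20·60 + 10 - 300 = 910 min
910 = 0·1440 + 910; 910 = 15·60 + 10 → 15:10, same day
→ 2023-02-21 15:10 BPQ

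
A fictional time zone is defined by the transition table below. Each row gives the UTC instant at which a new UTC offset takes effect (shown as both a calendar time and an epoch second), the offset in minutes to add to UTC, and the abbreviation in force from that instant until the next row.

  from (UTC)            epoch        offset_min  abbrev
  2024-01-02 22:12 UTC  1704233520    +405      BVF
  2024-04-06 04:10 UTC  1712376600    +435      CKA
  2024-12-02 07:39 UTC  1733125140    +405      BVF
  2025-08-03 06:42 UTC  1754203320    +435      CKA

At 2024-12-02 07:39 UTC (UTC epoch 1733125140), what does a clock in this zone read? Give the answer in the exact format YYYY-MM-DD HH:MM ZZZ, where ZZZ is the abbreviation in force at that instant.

Query: 2024-12-02 07:39 UTC
Rule 3/4 (BVF, +06:45): 2024-12-02 07:39 UTC ≤ query < 2025-08-03 06:42 UTC
7·60 + 39 + 405 = 864 min
864 = 0·1440 + 864; 864 = 14·60 + 24 → 14:24, same day
→ 2024-12-02 14:24 BVF

2024-12-02 14:24 BVF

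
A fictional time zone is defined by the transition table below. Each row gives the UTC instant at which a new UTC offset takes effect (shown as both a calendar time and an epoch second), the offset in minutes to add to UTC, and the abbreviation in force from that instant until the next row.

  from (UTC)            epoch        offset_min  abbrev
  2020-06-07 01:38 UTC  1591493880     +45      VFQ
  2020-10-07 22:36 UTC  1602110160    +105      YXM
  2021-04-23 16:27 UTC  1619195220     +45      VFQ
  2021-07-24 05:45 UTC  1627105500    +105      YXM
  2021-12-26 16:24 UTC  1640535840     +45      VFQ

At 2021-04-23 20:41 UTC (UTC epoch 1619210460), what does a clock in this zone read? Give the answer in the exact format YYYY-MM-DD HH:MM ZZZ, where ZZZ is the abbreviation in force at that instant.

Query: 2021-04-23 20:41 UTC
Rule 3/5 (VFQ, +00:45): 2021-04-23 16:27 UTC ≤ query < 2021-07-24 05:45 UTC
20·60 + 41 + 45 = 1286 min
1286 = 0·1440 + 1286; 1286 = 21·60 + 26 → 21:26, same day
→ 2021-04-23 21:26 VFQ

2021-04-23 21:26 VFQ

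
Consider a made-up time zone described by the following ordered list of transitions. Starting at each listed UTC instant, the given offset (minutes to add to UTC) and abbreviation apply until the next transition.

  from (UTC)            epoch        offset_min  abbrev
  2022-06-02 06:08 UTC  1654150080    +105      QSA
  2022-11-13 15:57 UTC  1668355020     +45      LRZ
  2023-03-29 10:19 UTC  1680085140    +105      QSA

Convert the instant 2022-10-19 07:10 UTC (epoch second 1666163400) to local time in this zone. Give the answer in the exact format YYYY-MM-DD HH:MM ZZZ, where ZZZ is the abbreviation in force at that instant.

2022-10-19 08:55 QSA

Query: 2022-10-19 07:10 UTC
Rule 1/3 (QSA, +01:45): 2022-06-02 06:08 UTC ≤ query < 2022-11-13 15:57 UTC
7·60 + 10 + 105 = 535 min
535 = 0·1440 + 535; 535 = 8·60 + 55 → 08:55, same day
→ 2022-10-19 08:55 QSA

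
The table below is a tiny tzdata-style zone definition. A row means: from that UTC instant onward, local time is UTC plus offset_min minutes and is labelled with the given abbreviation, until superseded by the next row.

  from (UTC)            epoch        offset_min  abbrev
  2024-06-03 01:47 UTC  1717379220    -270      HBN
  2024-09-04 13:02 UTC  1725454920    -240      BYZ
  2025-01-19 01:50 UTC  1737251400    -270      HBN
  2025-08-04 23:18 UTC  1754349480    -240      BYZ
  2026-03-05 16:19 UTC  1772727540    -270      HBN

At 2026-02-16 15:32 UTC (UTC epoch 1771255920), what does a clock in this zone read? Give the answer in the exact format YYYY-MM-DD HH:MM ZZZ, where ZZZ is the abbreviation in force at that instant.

Query: 2026-02-16 15:32 UTC
Rule 4/5 (BYZ, -04:00): 2025-08-04 23:18 UTC ≤ query < 2026-03-05 16:19 UTC
15·60 + 32 - 240 = 692 min
692 = 0·1440 + 692; 692 = 11·60 + 32 → 11:32, same day
→ 2026-02-16 11:32 BYZ

2026-02-16 11:32 BYZ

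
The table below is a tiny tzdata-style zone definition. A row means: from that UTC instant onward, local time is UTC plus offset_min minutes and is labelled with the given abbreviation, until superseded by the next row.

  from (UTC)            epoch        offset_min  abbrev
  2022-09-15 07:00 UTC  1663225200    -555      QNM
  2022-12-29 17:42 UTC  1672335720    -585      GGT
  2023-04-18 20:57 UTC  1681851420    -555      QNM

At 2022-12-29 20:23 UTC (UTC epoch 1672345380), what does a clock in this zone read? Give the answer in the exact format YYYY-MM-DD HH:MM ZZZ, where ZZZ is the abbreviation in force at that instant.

2022-12-29 10:38 GGT

Query: 2022-12-29 20:23 UTC
Rule 2/3 (GGT, -09:45): 2022-12-29 17:42 UTC ≤ query < 2023-04-18 20:57 UTC
20·60 + 23 - 585 = 638 min
638 = 0·1440 + 638; 638 = 10·60 + 38 → 10:38, same day
→ 2022-12-29 10:38 GGT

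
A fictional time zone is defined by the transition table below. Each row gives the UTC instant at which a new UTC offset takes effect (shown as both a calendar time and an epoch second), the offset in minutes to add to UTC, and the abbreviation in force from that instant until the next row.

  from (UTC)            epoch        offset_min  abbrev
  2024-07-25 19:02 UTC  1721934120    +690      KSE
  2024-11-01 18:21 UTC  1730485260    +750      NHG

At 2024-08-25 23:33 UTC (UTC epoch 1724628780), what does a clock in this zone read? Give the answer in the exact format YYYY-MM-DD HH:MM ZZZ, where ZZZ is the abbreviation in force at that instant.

2024-08-26 11:03 KSE

Query: 2024-08-25 23:33 UTC
Rule 1/2 (KSE, +11:30): 2024-07-25 19:02 UTC ≤ query < 2024-11-01 18:21 UTC
23·60 + 33 + 690 = 2103 min
2103 = 1·1440 + 663; 663 = 11·60 + 3 → 11:03, 2024-08-25 + 1 day = 2024-08-26
→ 2024-08-26 11:03 KSE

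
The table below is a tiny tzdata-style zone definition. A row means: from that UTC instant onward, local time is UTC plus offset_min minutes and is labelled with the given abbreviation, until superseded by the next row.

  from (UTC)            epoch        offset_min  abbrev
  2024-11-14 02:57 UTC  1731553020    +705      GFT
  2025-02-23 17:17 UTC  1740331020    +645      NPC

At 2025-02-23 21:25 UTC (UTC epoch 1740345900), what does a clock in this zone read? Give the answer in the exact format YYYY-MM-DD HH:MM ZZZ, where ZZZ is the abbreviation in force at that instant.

Query: 2025-02-23 21:25 UTC
Rule 2/2 (NPC, +10:45): 2025-02-23 17:17 UTC ≤ query < +∞
21·60 + 25 + 645 = 1930 min
1930 = 1·1440 + 490; 490 = 8·60 + 10 → 08:10, 2025-02-23 + 1 day = 2025-02-24
→ 2025-02-24 08:10 NPC

2025-02-24 08:10 NPC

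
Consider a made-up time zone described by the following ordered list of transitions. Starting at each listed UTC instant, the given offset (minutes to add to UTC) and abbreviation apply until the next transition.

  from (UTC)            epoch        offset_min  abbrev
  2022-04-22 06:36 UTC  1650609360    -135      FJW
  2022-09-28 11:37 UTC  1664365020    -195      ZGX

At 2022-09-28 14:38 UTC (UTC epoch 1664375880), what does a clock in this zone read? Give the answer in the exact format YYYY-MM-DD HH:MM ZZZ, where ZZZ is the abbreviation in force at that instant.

2022-09-28 11:23 ZGX

Query: 2022-09-28 14:38 UTC
Rule 2/2 (ZGX, -03:15): 2022-09-28 11:37 UTC ≤ query < +∞
14·60 + 38 - 195 = 683 min
683 = 0·1440 + 683; 683 = 11·60 + 23 → 11:23, same day
→ 2022-09-28 11:23 ZGX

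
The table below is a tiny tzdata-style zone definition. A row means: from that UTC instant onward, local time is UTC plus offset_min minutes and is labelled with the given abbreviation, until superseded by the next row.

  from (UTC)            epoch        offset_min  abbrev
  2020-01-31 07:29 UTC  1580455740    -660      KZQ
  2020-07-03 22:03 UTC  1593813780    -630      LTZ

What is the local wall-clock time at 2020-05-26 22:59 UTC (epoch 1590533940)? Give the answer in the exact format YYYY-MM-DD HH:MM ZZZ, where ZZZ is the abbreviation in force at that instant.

2020-05-26 11:59 KZQ

Query: 2020-05-26 22:59 UTC
Rule 1/2 (KZQ, -11:00): 2020-01-31 07:29 UTC ≤ query < 2020-07-03 22:03 UTC
22·60 + 59 - 660 = 719 min
719 = 0·1440 + 719; 719 = 11·60 + 59 → 11:59, same day
→ 2020-05-26 11:59 KZQ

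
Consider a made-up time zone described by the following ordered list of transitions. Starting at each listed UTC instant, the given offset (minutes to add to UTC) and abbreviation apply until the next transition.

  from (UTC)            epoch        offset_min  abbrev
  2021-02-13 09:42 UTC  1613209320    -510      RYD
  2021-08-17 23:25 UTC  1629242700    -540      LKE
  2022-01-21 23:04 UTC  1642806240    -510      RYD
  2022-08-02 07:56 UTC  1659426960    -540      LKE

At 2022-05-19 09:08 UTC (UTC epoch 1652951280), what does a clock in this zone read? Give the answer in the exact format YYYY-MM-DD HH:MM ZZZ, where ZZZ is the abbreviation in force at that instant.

2022-05-19 00:38 RYD

Query: 2022-05-19 09:08 UTC
Rule 3/4 (RYD, -08:30): 2022-01-21 23:04 UTC ≤ query < 2022-08-02 07:56 UTC
9·60 + 8 - 510 = 38 min
38 = 0·1440 + 38; 38 = 0·60 + 38 → 00:38, same day
→ 2022-05-19 00:38 RYD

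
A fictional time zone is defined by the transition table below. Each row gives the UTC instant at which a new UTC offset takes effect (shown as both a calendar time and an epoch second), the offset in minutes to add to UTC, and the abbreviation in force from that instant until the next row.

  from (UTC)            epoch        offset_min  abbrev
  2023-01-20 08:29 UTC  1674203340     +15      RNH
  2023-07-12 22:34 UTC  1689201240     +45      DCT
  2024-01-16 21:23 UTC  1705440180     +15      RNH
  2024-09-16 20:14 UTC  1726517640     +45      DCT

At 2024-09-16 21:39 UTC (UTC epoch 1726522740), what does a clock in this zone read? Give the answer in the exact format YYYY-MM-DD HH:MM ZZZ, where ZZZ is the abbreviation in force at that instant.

Query: 2024-09-16 21:39 UTC
Rule 4/4 (DCT, +00:45): 2024-09-16 20:14 UTC ≤ query < +∞
21·60 + 39 + 45 = 1344 min
1344 = 0·1440 + 1344; 1344 = 22·60 + 24 → 22:24, same day
→ 2024-09-16 22:24 DCT

2024-09-16 22:24 DCT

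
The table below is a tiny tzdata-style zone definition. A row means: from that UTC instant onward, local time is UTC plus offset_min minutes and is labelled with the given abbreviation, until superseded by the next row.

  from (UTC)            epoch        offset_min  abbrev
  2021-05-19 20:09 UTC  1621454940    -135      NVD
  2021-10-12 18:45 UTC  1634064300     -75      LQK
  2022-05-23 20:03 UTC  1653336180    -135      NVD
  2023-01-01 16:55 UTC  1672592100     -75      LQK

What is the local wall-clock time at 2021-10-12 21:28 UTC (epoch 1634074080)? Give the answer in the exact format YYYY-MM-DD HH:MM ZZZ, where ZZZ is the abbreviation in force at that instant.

Query: 2021-10-12 21:28 UTC
Rule 2/4 (LQK, -01:15): 2021-10-12 18:45 UTC ≤ query < 2022-05-23 20:03 UTC
21·60 + 28 - 75 = 1213 min
1213 = 0·1440 + 1213; 1213 = 20·60 + 13 → 20:13, same day
→ 2021-10-12 20:13 LQK

2021-10-12 20:13 LQK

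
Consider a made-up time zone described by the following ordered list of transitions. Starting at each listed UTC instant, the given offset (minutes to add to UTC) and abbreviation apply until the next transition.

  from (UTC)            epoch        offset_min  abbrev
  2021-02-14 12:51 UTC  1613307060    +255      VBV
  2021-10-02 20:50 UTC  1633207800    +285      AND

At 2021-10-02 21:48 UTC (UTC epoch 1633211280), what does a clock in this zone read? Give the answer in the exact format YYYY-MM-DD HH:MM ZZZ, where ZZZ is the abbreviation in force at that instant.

Query: 2021-10-02 21:48 UTC
Rule 2/2 (AND, +04:45): 2021-10-02 20:50 UTC ≤ query < +∞
21·60 + 48 + 285 = 1593 min
1593 = 1·1440 + 153; 153 = 2·60 + 33 → 02:33, 2021-10-02 + 1 day = 2021-10-03
→ 2021-10-03 02:33 AND

2021-10-03 02:33 AND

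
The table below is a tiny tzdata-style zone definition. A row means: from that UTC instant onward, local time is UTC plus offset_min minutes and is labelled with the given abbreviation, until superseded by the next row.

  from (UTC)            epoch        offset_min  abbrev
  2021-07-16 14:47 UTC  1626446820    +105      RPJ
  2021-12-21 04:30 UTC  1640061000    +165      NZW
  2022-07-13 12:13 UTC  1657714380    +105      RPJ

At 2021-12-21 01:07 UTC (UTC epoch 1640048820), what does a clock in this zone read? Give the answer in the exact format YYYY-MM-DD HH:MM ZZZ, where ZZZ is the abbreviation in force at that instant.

Query: 2021-12-21 01:07 UTC
Rule 1/3 (RPJ, +01:45): 2021-07-16 14:47 UTC ≤ query < 2021-12-21 04:30 UTC
1·60 + 7 + 105 = 172 min
172 = 0·1440 + 172; 172 = 2·60 + 52 → 02:52, same day
→ 2021-12-21 02:52 RPJ

2021-12-21 02:52 RPJ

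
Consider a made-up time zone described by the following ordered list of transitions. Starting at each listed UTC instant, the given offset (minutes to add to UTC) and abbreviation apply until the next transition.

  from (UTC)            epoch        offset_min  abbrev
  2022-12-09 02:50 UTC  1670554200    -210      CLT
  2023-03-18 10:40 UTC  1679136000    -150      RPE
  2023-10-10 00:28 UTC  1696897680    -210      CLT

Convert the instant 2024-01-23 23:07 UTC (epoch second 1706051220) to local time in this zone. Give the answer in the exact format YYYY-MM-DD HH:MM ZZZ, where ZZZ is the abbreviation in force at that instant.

2024-01-23 19:37 CLT

Query: 2024-01-23 23:07 UTC
Rule 3/3 (CLT, -03:30): 2023-10-10 00:28 UTC ≤ query < +∞
23·60 + 7 - 210 = 1177 min
1177 = 0·1440 + 1177; 1177 = 19·60 + 37 → 19:37, same day
→ 2024-01-23 19:37 CLT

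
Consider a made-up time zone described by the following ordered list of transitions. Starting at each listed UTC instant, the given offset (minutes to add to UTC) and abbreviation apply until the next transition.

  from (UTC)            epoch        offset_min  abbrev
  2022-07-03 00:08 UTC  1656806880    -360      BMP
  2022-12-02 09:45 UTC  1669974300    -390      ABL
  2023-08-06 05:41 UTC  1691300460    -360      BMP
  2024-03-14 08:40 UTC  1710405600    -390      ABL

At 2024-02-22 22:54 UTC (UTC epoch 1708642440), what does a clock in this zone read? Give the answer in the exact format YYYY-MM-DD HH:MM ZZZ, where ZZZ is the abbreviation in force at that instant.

Query: 2024-02-22 22:54 UTC
Rule 3/4 (BMP, -06:00): 2023-08-06 05:41 UTC ≤ query < 2024-03-14 08:40 UTC
22·60 + 54 - 360 = 1014 min
1014 = 0·1440 + 1014; 1014 = 16·60 + 54 → 16:54, same day
→ 2024-02-22 16:54 BMP

2024-02-22 16:54 BMP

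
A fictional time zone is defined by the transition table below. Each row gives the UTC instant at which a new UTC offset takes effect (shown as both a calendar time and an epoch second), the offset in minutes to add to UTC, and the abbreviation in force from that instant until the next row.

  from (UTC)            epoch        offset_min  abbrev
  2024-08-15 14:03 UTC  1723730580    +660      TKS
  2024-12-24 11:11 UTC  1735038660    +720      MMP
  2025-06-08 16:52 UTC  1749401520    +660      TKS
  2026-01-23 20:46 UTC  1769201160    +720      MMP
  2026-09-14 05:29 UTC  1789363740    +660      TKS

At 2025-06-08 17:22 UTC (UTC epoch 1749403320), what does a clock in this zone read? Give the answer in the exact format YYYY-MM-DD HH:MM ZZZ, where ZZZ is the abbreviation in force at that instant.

Query: 2025-06-08 17:22 UTC
Rule 3/5 (TKS, +11:00): 2025-06-08 16:52 UTC ≤ query < 2026-01-23 20:46 UTC
17·60 + 22 + 660 = 1702 min
1702 = 1·1440 + 262; 262 = 4·60 + 22 → 04:22, 2025-06-08 + 1 day = 2025-06-09
→ 2025-06-09 04:22 TKS

2025-06-09 04:22 TKS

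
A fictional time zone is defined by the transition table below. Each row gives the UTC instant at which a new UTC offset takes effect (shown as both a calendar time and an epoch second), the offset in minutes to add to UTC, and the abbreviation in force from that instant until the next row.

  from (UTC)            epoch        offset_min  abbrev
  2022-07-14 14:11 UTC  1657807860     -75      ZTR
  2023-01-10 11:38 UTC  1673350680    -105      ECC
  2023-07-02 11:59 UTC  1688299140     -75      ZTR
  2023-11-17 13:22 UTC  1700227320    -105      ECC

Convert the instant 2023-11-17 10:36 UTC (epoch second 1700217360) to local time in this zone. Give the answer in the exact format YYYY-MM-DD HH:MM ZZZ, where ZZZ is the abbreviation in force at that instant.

2023-11-17 09:21 ZTR

Query: 2023-11-17 10:36 UTC
Rule 3/4 (ZTR, -01:15): 2023-07-02 11:59 UTC ≤ query < 2023-11-17 13:22 UTC
10·60 + 36 - 75 = 561 min
561 = 0·1440 + 561; 561 = 9·60 + 21 → 09:21, same day
→ 2023-11-17 09:21 ZTR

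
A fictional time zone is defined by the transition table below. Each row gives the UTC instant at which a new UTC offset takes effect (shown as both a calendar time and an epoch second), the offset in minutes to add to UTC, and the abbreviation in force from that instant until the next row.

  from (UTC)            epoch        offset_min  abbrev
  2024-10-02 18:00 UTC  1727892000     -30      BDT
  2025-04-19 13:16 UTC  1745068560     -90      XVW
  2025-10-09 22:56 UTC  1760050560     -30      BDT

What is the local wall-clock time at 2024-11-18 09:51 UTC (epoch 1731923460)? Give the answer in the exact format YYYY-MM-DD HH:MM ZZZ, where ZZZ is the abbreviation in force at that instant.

2024-11-18 09:21 BDT

Query: 2024-11-18 09:51 UTC
Rule 1/3 (BDT, -00:30): 2024-10-02 18:00 UTC ≤ query < 2025-04-19 13:16 UTC
9·60 + 51 - 30 = 561 min
561 = 0·1440 + 561; 561 = 9·60 + 21 → 09:21, same day
→ 2024-11-18 09:21 BDT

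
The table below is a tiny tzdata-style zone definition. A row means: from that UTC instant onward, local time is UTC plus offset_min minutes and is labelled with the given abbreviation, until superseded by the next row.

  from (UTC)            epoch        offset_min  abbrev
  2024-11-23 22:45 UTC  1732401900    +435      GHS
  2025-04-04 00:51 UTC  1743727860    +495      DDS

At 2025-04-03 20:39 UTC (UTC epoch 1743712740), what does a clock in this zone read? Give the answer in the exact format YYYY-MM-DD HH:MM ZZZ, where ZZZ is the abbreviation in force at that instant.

2025-04-04 03:54 GHS

Query: 2025-04-03 20:39 UTC
Rule 1/2 (GHS, +07:15): 2024-11-23 22:45 UTC ≤ query < 2025-04-04 00:51 UTC
20·60 + 39 + 435 = 1674 min
1674 = 1·1440 + 234; 234 = 3·60 + 54 → 03:54, 2025-04-03 + 1 day = 2025-04-04
→ 2025-04-04 03:54 GHS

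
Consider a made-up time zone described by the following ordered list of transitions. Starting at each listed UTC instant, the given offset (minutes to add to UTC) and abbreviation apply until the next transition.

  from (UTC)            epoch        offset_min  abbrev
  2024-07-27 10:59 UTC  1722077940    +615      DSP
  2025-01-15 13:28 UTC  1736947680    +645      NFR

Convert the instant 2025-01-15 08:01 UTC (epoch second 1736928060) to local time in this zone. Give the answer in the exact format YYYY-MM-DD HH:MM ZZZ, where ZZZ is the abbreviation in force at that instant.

Query: 2025-01-15 08:01 UTC
Rule 1/2 (DSP, +10:15): 2024-07-27 10:59 UTC ≤ query < 2025-01-15 13:28 UTC
8·60 + 1 + 615 = 1096 min
1096 = 0·1440 + 1096; 1096 = 18·60 + 16 → 18:16, same day
→ 2025-01-15 18:16 DSP

2025-01-15 18:16 DSP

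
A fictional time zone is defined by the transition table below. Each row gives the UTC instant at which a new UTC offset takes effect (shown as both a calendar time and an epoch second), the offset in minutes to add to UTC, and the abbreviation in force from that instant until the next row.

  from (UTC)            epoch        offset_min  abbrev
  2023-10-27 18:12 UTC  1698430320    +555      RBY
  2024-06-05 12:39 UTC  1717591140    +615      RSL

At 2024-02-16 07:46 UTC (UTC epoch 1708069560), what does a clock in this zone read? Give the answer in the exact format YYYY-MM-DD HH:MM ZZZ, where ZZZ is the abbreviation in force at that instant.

Query: 2024-02-16 07:46 UTC
Rule 1/2 (RBY, +09:15): 2023-10-27 18:12 UTC ≤ query < 2024-06-05 12:39 UTC
7·60 + 46 + 555 = 1021 min
1021 = 0·1440 + 1021; 1021 = 17·60 + 1 → 17:01, same day
→ 2024-02-16 17:01 RBY

2024-02-16 17:01 RBY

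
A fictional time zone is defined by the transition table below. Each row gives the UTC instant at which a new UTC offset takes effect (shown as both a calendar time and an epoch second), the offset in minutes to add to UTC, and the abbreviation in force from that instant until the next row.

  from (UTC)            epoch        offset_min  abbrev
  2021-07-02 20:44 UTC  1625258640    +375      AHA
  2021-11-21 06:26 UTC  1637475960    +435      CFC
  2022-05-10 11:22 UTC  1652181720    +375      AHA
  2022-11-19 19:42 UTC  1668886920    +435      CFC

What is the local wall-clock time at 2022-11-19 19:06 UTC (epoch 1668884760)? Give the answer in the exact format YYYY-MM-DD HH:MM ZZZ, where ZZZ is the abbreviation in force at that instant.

Query: 2022-11-19 19:06 UTC
Rule 3/4 (AHA, +06:15): 2022-05-10 11:22 UTC ≤ query < 2022-11-19 19:42 UTC
19·60 + 6 + 375 = 1521 min
1521 = 1·1440 + 81; 81 = 1·60 + 21 → 01:21, 2022-11-19 + 1 day = 2022-11-20
→ 2022-11-20 01:21 AHA

2022-11-20 01:21 AHA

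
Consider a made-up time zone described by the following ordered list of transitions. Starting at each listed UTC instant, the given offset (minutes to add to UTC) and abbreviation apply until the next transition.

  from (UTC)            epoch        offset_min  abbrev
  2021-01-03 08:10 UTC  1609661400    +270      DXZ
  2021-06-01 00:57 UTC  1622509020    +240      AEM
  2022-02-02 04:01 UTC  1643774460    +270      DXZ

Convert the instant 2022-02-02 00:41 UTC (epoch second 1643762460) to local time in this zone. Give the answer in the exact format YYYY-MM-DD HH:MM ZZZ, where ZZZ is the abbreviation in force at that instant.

2022-02-02 04:41 AEM

Query: 2022-02-02 00:41 UTC
Rule 2/3 (AEM, +04:00): 2021-06-01 00:57 UTC ≤ query < 2022-02-02 04:01 UTC
0·60 + 41 + 240 = 281 min
281 = 0·1440 + 281; 281 = 4·60 + 41 → 04:41, same day
→ 2022-02-02 04:41 AEM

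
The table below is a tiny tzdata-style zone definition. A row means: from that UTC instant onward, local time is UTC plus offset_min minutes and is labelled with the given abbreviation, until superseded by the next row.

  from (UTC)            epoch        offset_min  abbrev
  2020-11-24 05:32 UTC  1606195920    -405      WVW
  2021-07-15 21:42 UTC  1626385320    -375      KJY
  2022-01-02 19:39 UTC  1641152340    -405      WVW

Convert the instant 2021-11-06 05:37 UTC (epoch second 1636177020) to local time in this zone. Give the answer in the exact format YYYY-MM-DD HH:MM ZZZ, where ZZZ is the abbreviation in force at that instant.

2021-11-05 23:22 KJY

Query: 2021-11-06 05:37 UTC
Rule 2/3 (KJY, -06:15): 2021-07-15 21:42 UTC ≤ query < 2022-01-02 19:39 UTC
5·60 + 37 - 375 = -38 min
-38 = -1·1440 + 1402; 1402 = 23·60 + 22 → 23:22, 2021-11-06 - 1 day = 2021-11-05
→ 2021-11-05 23:22 KJY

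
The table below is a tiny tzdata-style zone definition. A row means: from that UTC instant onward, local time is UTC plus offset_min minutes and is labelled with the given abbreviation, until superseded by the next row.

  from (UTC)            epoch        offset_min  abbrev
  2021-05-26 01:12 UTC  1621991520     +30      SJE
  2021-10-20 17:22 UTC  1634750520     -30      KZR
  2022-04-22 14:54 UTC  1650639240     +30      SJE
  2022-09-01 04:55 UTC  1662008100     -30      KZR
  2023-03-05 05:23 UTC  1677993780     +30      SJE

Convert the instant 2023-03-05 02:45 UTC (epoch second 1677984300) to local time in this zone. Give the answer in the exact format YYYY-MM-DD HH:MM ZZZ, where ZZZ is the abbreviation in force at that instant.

2023-03-05 02:15 KZR

Query: 2023-03-05 02:45 UTC
Rule 4/5 (KZR, -00:30): 2022-09-01 04:55 UTC ≤ query < 2023-03-05 05:23 UTC
2·60 + 45 - 30 = 135 min
135 = 0·1440 + 135; 135 = 2·60 + 15 → 02:15, same day
→ 2023-03-05 02:15 KZR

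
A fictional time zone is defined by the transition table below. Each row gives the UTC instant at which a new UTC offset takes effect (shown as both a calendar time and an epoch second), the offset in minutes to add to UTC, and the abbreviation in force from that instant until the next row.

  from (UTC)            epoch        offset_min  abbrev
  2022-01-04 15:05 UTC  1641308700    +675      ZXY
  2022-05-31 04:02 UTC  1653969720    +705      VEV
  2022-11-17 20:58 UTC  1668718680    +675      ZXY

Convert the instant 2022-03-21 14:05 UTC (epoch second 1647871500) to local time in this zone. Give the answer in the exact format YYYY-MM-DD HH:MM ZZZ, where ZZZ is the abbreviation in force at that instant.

Query: 2022-03-21 14:05 UTC
Rule 1/3 (ZXY, +11:15): 2022-01-04 15:05 UTC ≤ query < 2022-05-31 04:02 UTC
14·60 + 5 + 675 = 1520 min
1520 = 1·1440 + 80; 80 = 1·60 + 20 → 01:20, 2022-03-21 + 1 day = 2022-03-22
→ 2022-03-22 01:20 ZXY

2022-03-22 01:20 ZXY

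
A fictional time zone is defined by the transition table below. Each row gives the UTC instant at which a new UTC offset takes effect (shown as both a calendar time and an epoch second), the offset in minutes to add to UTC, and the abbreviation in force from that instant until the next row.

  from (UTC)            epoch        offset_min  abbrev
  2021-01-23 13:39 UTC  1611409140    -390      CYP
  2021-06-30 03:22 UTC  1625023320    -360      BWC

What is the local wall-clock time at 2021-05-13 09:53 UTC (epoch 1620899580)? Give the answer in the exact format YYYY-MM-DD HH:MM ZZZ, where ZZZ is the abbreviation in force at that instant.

2021-05-13 03:23 CYP

Query: 2021-05-13 09:53 UTC
Rule 1/2 (CYP, -06:30): 2021-01-23 13:39 UTC ≤ query < 2021-06-30 03:22 UTC
9·60 + 53 - 390 = 203 min
203 = 0·1440 + 203; 203 = 3·60 + 23 → 03:23, same day
→ 2021-05-13 03:23 CYP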